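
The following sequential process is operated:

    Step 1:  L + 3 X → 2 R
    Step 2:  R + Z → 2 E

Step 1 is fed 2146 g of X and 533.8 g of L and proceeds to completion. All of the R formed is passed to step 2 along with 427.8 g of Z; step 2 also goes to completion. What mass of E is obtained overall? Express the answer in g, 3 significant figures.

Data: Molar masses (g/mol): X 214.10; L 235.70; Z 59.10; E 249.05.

2260 g

Step 1:
n(X) = 2146 / 214.10 = 10.02 mol
n(L) = 533.8 / 235.70 = 2.265 mol
n/ν → X: 3.340, L: 2.265; L is limiting.
n(R) produced = (2/1) × 2.265 = 4.530 mol
Step 2:
n(R) available = 4.530 mol
n(Z) = 427.8 / 59.10 = 7.239 mol
n/ν → R: 4.530, Z: 7.239; R is limiting.
n(E) = (2/1) × 4.530 = 9.060 mol
mass = 9.060 × 249.05 = 2256 g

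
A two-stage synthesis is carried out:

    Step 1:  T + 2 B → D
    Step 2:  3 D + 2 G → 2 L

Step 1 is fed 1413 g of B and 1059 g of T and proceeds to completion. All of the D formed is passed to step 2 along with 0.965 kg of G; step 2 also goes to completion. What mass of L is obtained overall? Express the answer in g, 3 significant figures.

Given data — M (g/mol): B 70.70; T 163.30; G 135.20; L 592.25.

Step 1:
n(B) = 1413 / 70.70 = 19.99 mol
n(T) = 1059 / 163.30 = 6.485 mol
n/ν for B = 19.99/2 = 9.995
n/ν for T = 6.485/1 = 6.485
Smallest n/ν is T → limiting reagent.
n(D) produced = (1/1) × 6.485 = 6.485 mol
Step 2:
n(D) available = 6.485 mol
n(G) = 0.9650×1000 / 135.20 = 7.138 mol
n/ν for D = 6.485/3 = 2.162
n/ν for G = 7.138/2 = 3.569
Smallest n/ν is D → limiting reagent.
n(L) = (2/3) × 6.485 = 4.323 mol
mass = 4.323 × 592.25 = 2560 g

2560 g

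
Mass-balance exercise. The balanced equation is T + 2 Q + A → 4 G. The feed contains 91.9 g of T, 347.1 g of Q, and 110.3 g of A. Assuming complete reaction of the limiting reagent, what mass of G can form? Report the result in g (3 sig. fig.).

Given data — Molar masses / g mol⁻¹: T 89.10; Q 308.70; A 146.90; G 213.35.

480 g

n(T) = 91.90 / 89.10 = 1.031 mol
n(Q) = 347.1 / 308.70 = 1.124 mol
n(A) = 110.3 / 146.90 = 0.7509 mol
n/ν for T = 1.031/1 = 1.031
n/ν for Q = 1.124/2 = 0.5620
n/ν for A = 0.7509/1 = 0.7509
Smallest n/ν is Q → limiting reagent.
n(G) = (4/2) × 1.124 = 2.248 mol
mass = 2.248 × 213.35 = 479.6 g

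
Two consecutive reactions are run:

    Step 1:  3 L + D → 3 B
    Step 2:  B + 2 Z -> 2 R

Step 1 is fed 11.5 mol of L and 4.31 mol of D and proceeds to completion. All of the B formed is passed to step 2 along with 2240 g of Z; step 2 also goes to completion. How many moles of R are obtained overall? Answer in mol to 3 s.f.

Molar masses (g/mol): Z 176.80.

Step 1:
n(L) = 11.50 mol
n(D) = 4.310 mol
n/ν for L = 11.50/3 = 3.833
n/ν for D = 4.310/1 = 4.310
Smallest n/ν is L → limiting reagent.
n(B) produced = (3/3) × 11.50 = 11.50 mol
Step 2:
n(B) available = 11.50 mol
n(Z) = 2240 / 176.80 = 12.67 mol
n/ν for B = 11.50/1 = 11.50
n/ν for Z = 12.67/2 = 6.335
Smallest n/ν is Z → limiting reagent.
n(R) = (2/2) × 12.67 = 12.67 mol

12.7 mol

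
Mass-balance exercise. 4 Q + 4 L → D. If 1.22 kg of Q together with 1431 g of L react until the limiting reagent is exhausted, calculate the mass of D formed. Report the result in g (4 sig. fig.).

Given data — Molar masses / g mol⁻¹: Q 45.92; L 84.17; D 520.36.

2212 g

n(Q) = 1.220×1000 / 45.92 = 26.57 mol
n(L) = 1431 / 84.17 = 17.00 mol
n/ν for Q = 26.57/4 = 6.643
n/ν for L = 17.00/4 = 4.250
Smallest n/ν is L → limiting reagent.
n(D) = (1/4) × 17.00 = 4.250 mol
mass = 4.250 × 520.36 = 2212 g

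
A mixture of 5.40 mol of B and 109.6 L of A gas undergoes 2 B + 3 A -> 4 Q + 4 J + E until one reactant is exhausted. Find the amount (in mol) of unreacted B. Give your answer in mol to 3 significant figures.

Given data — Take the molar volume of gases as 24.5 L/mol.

2.42 mol

n(B) = 5.400 mol
n(A) = 109.6 / 24.5 = 4.473 mol
n/ν for B = 5.400/2 = 2.700
n/ν for A = 4.473/3 = 1.491
Smallest n/ν is A → limiting reagent.
B consumed = (2/3) × 4.473 = 2.982 mol
B remaining = 5.400 − 2.982 = 2.418 mol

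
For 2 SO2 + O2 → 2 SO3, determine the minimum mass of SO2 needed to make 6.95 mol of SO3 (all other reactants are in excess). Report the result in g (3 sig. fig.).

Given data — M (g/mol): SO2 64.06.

445 g

n(SO3) = 6.950 mol
n(SO2) = (2/2) × 6.950 = 6.950 mol
mass = 6.950 × 64.06 = 445.2 g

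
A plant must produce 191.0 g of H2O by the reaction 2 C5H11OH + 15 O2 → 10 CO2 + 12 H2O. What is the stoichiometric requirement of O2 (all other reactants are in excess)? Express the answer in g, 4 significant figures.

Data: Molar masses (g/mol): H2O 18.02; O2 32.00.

n(H2O) = 191.0 / 18.02 = 10.60 mol
n(O2) = (15/12) × 10.60 = 13.25 mol
mass = 13.25 × 32.00 = 424.0 g

424.0 g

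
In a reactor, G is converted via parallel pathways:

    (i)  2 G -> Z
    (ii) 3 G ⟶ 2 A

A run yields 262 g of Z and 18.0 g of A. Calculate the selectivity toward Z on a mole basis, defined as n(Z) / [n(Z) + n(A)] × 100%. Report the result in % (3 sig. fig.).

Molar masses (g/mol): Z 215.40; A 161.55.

n(Z) = 262 / 215.40 = 1.216 mol
n(A) = 18.0 / 161.55 = 0.1114 mol
selectivity = 1.216/(1.216+0.1114) × 100 = 91.61 %

91.6 %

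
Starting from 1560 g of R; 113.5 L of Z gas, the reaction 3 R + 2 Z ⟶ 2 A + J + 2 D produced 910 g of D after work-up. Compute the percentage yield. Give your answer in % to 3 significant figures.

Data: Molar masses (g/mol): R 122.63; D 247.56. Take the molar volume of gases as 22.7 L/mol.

73.5 %

n(R) = 1560 / 122.63 = 12.72 mol
n(Z) = 113.5 / 22.7 = 5.000 mol
n/ν → R: 4.240, Z: 2.500; Z is limiting.
theoretical n(D) = (2/2) × 5.000 = 5.000 mol → 1238 g
% yield = 910 / 1238 × 100 = 73.51 %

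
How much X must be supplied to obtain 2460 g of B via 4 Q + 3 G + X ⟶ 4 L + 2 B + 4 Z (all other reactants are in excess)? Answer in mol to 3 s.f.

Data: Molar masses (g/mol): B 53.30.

23.1 mol

n(B) = 2460 / 53.30 = 46.15 mol
n(X) = (1/2) × 46.15 = 23.08 mol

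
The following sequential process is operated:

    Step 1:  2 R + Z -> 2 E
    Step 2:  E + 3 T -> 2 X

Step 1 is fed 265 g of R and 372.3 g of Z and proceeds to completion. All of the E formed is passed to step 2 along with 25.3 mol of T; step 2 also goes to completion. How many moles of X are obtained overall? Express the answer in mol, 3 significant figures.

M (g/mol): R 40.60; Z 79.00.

Step 1:
n(R) = 265.0 / 40.60 = 6.527 mol
n(Z) = 372.3 / 79.00 = 4.713 mol
n/ν for R = 6.527/2 = 3.264
n/ν for Z = 4.713/1 = 4.713
Smallest n/ν is R → limiting reagent.
n(E) produced = (2/2) × 6.527 = 6.527 mol
Step 2:
n(E) available = 6.527 mol
n(T) = 25.30 mol
n/ν for E = 6.527/1 = 6.527
n/ν for T = 25.30/3 = 8.433
Smallest n/ν is E → limiting reagent.
n(X) = (2/1) × 6.527 = 13.05 mol

13.1 mol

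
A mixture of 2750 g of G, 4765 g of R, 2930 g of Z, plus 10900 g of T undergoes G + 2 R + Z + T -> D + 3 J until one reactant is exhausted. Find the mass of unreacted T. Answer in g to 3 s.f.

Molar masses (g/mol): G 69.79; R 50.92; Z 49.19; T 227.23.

n(G) = 2750 / 69.79 = 39.40 mol
n(R) = 4765 / 50.92 = 93.58 mol
n(Z) = 2930 / 49.19 = 59.56 mol
n(T) = 10900 / 227.23 = 47.97 mol
n/ν → G: 39.40, R: 46.79, Z: 59.56, T: 47.97; G is limiting.
T consumed = (1/1) × 39.40 = 39.40 mol
T remaining = 47.97 − 39.40 = 8.570 mol
mass = 8.570 × 227.23 = 1947 g

1950 g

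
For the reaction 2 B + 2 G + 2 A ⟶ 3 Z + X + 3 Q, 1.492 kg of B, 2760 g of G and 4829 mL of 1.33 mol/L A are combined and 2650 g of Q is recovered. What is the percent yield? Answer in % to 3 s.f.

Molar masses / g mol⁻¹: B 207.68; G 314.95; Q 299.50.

91.8 %

n(B) = 1.492×1000 / 207.68 = 7.184 mol
n(G) = 2760 / 314.95 = 8.763 mol
n(A) = 1.33 × 4829/1000 = 6.423 mol
n/ν → B: 3.592, G: 4.382, A: 3.212; A is limiting.
theoretical n(Q) = (3/2) × 6.423 = 9.635 mol → 2886 g
% yield = 2650 / 2886 × 100 = 91.82 %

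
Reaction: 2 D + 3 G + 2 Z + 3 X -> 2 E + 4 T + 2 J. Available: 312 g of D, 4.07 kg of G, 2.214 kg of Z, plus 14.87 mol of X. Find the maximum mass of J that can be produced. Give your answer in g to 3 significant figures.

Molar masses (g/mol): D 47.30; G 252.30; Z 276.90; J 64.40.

n(D) = 312.0 / 47.30 = 6.596 mol
n(G) = 4.070×1000 / 252.30 = 16.13 mol
n(Z) = 2.214×1000 / 276.90 = 7.996 mol
n(X) = 14.87 mol
n/ν for D = 6.596/2 = 3.298
n/ν for G = 16.13/3 = 5.377
n/ν for Z = 7.996/2 = 3.998
n/ν for X = 14.87/3 = 4.957
Smallest n/ν is D → limiting reagent.
n(J) = (2/2) × 6.596 = 6.596 mol
mass = 6.596 × 64.40 = 424.8 g

425 g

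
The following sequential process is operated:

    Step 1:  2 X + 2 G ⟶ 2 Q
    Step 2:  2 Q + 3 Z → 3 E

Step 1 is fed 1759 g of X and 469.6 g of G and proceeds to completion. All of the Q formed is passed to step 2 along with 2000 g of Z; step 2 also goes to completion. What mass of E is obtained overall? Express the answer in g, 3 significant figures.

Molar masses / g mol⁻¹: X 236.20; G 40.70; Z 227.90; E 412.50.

3620 g

Step 1:
n(X) = 1759 / 236.20 = 7.447 mol
n(G) = 469.6 / 40.70 = 11.54 mol
n/ν → X: 3.724, G: 5.770; X is limiting.
n(Q) produced = (2/2) × 7.447 = 7.447 mol
Step 2:
n(Q) available = 7.447 mol
n(Z) = 2000 / 227.90 = 8.776 mol
n/ν → Q: 3.724, Z: 2.925; Z is limiting.
n(E) = (3/3) × 8.776 = 8.776 mol
mass = 8.776 × 412.50 = 3620 g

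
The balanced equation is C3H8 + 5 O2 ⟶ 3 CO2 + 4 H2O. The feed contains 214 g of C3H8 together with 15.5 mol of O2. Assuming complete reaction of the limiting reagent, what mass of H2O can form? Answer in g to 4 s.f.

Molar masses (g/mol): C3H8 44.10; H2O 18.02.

223.4 g

n(C3H8) = 214.0 / 44.10 = 4.853 mol
n(O2) = 15.50 mol
n/ν for C3H8 = 4.853/1 = 4.853
n/ν for O2 = 15.50/5 = 3.100
Smallest n/ν is O2 → limiting reagent.
n(H2O) = (4/5) × 15.50 = 12.40 mol
mass = 12.40 × 18.02 = 223.4 g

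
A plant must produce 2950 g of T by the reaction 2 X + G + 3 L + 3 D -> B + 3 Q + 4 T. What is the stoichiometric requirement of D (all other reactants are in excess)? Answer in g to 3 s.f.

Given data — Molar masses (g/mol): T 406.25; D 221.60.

1210 g

n(T) = 2950 / 406.25 = 7.262 mol
n(D) = (3/4) × 7.262 = 5.447 mol
mass = 5.447 × 221.60 = 1207 g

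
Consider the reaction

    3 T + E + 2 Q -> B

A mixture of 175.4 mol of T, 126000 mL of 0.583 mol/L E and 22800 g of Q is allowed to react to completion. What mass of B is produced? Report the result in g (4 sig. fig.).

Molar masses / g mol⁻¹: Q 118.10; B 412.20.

n(T) = 175.4 mol
n(E) = 0.583 × 126000/1000 = 73.46 mol
n(Q) = 22800 / 118.10 = 193.1 mol
n/ν → T: 58.47, E: 73.46, Q: 96.55; T is limiting.
n(B) = (1/3) × 175.4 = 58.47 mol
mass = 58.47 × 412.20 = 24100 g

24100 g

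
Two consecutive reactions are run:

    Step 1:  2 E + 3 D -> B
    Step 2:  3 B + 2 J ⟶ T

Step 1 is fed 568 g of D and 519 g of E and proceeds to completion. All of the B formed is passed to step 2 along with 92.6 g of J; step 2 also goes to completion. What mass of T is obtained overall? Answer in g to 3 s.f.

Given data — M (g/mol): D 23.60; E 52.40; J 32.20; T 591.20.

Step 1:
n(D) = 568.0 / 23.60 = 24.07 mol
n(E) = 519.0 / 52.40 = 9.905 mol
n/ν for D = 24.07/3 = 8.023
n/ν for E = 9.905/2 = 4.953
Smallest n/ν is E → limiting reagent.
n(B) produced = (1/2) × 9.905 = 4.953 mol
Step 2:
n(B) available = 4.953 mol
n(J) = 92.60 / 32.20 = 2.876 mol
n/ν for B = 4.953/3 = 1.651
n/ν for J = 2.876/2 = 1.438
Smallest n/ν is J → limiting reagent.
n(T) = (1/2) × 2.876 = 1.438 mol
mass = 1.438 × 591.20 = 850.1 g

850 g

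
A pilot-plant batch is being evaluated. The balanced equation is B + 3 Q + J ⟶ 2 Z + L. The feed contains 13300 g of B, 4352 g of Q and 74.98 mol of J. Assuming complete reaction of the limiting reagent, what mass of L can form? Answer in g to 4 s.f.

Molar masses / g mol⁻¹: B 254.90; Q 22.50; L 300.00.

n(B) = 13300 / 254.90 = 52.18 mol
n(Q) = 4352 / 22.50 = 193.4 mol
n(J) = 74.98 mol
n/ν for B = 52.18/1 = 52.18
n/ν for Q = 193.4/3 = 64.47
n/ν for J = 74.98/1 = 74.98
Smallest n/ν is B → limiting reagent.
n(L) = (1/1) × 52.18 = 52.18 mol
mass = 52.18 × 300.00 = 15650 g

15650 g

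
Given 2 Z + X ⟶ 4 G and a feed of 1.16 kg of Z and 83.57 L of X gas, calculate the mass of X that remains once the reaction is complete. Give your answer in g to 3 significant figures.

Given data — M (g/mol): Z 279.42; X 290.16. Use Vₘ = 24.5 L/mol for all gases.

387 g

n(Z) = 1.160×1000 / 279.42 = 4.151 mol
n(X) = 83.57 / 24.5 = 3.411 mol
n/ν for Z = 4.151/2 = 2.076
n/ν for X = 3.411/1 = 3.411
Smallest n/ν is Z → limiting reagent.
X consumed = (1/2) × 4.151 = 2.076 mol
X remaining = 3.411 − 2.076 = 1.335 mol
mass = 1.335 × 290.16 = 387.4 g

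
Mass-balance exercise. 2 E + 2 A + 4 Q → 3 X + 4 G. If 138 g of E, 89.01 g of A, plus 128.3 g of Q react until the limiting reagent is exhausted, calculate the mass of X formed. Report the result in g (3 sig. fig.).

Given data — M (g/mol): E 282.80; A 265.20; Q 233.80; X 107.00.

44.0 g

n(E) = 138.0 / 282.80 = 0.4880 mol
n(A) = 89.01 / 265.20 = 0.3356 mol
n(Q) = 128.3 / 233.80 = 0.5488 mol
n/ν → E: 0.2440, A: 0.1678, Q: 0.1372; Q is limiting.
n(X) = (3/4) × 0.5488 = 0.4116 mol
mass = 0.4116 × 107.00 = 44.04 g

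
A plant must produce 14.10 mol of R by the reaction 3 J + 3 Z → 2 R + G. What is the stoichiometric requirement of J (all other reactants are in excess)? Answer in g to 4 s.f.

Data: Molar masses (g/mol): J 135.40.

2864 g

n(R) = 14.10 mol
n(J) = (3/2) × 14.10 = 21.15 mol
mass = 21.15 × 135.40 = 2864 g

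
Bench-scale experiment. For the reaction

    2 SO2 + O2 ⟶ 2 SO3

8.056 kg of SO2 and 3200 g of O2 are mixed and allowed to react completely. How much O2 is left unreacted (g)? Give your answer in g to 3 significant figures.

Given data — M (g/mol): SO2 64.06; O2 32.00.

n(SO2) = 8.056×1000 / 64.06 = 125.8 mol
n(O2) = 3200 / 32.00 = 100.0 mol
n/ν for SO2 = 125.8/2 = 62.90
n/ν for O2 = 100.0/1 = 100.0
Smallest n/ν is SO2 → limiting reagent.
O2 consumed = (1/2) × 125.8 = 62.90 mol
O2 remaining = 100.0 − 62.90 = 37.10 mol
mass = 37.10 × 32.00 = 1187 g

1190 g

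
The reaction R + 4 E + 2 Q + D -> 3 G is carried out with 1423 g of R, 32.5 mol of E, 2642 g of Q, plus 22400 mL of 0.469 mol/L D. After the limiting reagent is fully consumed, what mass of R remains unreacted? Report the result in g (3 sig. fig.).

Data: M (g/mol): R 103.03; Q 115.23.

n(R) = 1423 / 103.03 = 13.81 mol
n(E) = 32.50 mol
n(Q) = 2642 / 115.23 = 22.93 mol
n(D) = 0.469 × 22400/1000 = 10.51 mol
n/ν → R: 13.81, E: 8.125, Q: 11.47, D: 10.51; E is limiting.
R consumed = (1/4) × 32.50 = 8.125 mol
R remaining = 13.81 − 8.125 = 5.685 mol
mass = 5.685 × 103.03 = 585.7 g

586 g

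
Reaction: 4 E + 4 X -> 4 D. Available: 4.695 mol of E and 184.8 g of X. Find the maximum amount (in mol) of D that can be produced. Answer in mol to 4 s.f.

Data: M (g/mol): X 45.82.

n(E) = 4.695 mol
n(X) = 184.8 / 45.82 = 4.033 mol
n/ν → E: 1.174, X: 1.008; X is limiting.
n(D) = (4/4) × 4.033 = 4.033 mol

4.033 mol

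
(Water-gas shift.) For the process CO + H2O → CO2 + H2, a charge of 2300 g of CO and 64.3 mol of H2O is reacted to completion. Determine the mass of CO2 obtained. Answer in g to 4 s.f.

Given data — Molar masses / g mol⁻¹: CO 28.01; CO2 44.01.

n(CO) = 2300 / 28.01 = 82.11 mol
n(H2O) = 64.30 mol
n/ν → CO: 82.11, H2O: 64.30; H2O is limiting.
n(CO2) = (1/1) × 64.30 = 64.30 mol
mass = 64.30 × 44.01 = 2830 g

2830 g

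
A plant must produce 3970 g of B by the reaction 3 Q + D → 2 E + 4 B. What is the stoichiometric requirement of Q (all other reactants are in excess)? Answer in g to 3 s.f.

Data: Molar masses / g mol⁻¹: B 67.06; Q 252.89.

n(B) = 3970 / 67.06 = 59.20 mol
n(Q) = (3/4) × 59.20 = 44.40 mol
mass = 44.40 × 252.89 = 11230 g

11200 g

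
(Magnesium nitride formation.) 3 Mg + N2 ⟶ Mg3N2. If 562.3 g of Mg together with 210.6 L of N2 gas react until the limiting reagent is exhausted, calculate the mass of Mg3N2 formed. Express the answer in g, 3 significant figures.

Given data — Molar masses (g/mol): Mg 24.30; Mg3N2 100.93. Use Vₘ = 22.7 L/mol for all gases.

n(Mg) = 562.3 / 24.30 = 23.14 mol
n(N2) = 210.6 / 22.7 = 9.278 mol
n/ν → Mg: 7.713, N2: 9.278; Mg is limiting.
n(Mg3N2) = (1/3) × 23.14 = 7.713 mol
mass = 7.713 × 100.93 = 778.5 g

779 g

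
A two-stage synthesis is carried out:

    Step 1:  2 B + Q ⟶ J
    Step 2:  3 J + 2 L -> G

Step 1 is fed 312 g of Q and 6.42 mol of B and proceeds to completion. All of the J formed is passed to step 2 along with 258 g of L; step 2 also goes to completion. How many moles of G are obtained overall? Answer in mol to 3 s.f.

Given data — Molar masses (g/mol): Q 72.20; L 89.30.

1.07 mol

Step 1:
n(Q) = 312.0 / 72.20 = 4.321 mol
n(B) = 6.420 mol
n/ν → Q: 4.321, B: 3.210; B is limiting.
n(J) produced = (1/2) × 6.420 = 3.210 mol
Step 2:
n(J) available = 3.210 mol
n(L) = 258.0 / 89.30 = 2.889 mol
n/ν → J: 1.070, L: 1.445; J is limiting.
n(G) = (1/3) × 3.210 = 1.070 mol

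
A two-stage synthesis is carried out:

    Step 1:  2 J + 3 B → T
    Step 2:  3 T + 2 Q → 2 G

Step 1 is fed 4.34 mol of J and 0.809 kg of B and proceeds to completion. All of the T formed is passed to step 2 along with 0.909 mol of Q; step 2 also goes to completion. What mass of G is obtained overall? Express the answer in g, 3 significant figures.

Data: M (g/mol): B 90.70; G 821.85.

747 g

Step 1:
n(J) = 4.340 mol
n(B) = 0.8090×1000 / 90.70 = 8.920 mol
n/ν → J: 2.170, B: 2.973; J is limiting.
n(T) produced = (1/2) × 4.340 = 2.170 mol
Step 2:
n(T) available = 2.170 mol
n(Q) = 0.9090 mol
n/ν → T: 0.7233, Q: 0.4545; Q is limiting.
n(G) = (2/2) × 0.9090 = 0.9090 mol
mass = 0.9090 × 821.85 = 747.1 g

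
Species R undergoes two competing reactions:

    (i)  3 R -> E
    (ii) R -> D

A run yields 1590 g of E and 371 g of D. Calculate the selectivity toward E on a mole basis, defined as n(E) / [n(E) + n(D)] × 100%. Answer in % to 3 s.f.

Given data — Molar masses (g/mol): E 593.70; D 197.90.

58.8 %

n(E) = 1590 / 593.70 = 2.678 mol
n(D) = 371 / 197.90 = 1.875 mol
selectivity = 2.678/(2.678+1.875) × 100 = 58.82 %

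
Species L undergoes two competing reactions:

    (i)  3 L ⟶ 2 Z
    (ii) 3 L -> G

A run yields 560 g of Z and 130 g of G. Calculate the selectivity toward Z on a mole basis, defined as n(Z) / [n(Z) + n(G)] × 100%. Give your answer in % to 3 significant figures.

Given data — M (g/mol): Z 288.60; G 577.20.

89.6 %

n(Z) = 560 / 288.60 = 1.940 mol
n(G) = 130 / 577.20 = 0.2252 mol
selectivity = 1.940/(1.940+0.2252) × 100 = 89.60 %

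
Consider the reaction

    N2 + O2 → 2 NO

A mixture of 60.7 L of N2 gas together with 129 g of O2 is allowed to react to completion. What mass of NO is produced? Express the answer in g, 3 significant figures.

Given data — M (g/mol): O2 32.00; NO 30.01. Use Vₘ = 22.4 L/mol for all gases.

163 g

n(N2) = 60.70 / 22.4 = 2.710 mol
n(O2) = 129.0 / 32.00 = 4.031 mol
n/ν → N2: 2.710, O2: 4.031; N2 is limiting.
n(NO) = (2/1) × 2.710 = 5.420 mol
mass = 5.420 × 30.01 = 162.7 g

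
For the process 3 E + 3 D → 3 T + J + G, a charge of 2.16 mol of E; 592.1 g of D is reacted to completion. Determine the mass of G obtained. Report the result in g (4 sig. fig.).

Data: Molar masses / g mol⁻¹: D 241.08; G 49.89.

35.92 g

n(E) = 2.160 mol
n(D) = 592.1 / 241.08 = 2.456 mol
n/ν for E = 2.160/3 = 0.7200
n/ν for D = 2.456/3 = 0.8187
Smallest n/ν is E → limiting reagent.
n(G) = (1/3) × 2.160 = 0.7200 mol
mass = 0.7200 × 49.89 = 35.92 g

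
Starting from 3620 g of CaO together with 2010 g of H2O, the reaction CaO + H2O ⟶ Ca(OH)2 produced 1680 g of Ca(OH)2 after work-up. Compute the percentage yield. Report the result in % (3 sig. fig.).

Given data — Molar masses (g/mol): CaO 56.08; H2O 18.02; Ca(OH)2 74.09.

35.1 %

n(CaO) = 3620 / 56.08 = 64.55 mol
n(H2O) = 2010 / 18.02 = 111.5 mol
n/ν for CaO = 64.55/1 = 64.55
n/ν for H2O = 111.5/1 = 111.5
Smallest n/ν is CaO → limiting reagent.
theoretical n(Ca(OH)2) = (1/1) × 64.55 = 64.55 mol → 4783 g
% yield = 1680 / 4783 × 100 = 35.12 %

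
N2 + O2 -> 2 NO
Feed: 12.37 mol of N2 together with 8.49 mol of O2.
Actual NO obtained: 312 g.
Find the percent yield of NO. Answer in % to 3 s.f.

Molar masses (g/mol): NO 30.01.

n(N2) = 12.37 mol
n(O2) = 8.490 mol
n/ν for N2 = 12.37/1 = 12.37
n/ν for O2 = 8.490/1 = 8.490
Smallest n/ν is O2 → limiting reagent.
theoretical n(NO) = (2/1) × 8.490 = 16.98 mol → 509.6 g
% yield = 312 / 509.6 × 100 = 61.22 %

61.2 %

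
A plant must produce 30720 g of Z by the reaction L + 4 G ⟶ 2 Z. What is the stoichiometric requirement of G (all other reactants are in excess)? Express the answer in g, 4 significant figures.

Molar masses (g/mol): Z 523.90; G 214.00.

n(Z) = 30720 / 523.90 = 58.64 mol
n(G) = (4/2) × 58.64 = 117.3 mol
mass = 117.3 × 214.00 = 25100 g

25100 g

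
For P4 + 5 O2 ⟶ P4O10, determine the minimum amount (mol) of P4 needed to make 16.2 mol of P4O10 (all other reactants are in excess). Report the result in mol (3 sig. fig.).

n(P4O10) = 16.20 mol
n(P4) = (1/1) × 16.20 = 16.20 mol

16.2 mol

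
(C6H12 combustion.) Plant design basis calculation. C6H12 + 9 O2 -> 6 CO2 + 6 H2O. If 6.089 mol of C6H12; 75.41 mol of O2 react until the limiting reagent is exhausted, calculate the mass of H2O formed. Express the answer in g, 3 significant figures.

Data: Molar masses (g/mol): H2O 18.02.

n(C6H12) = 6.089 mol
n(O2) = 75.41 mol
n/ν for C6H12 = 6.089/1 = 6.089
n/ν for O2 = 75.41/9 = 8.379
Smallest n/ν is C6H12 → limiting reagent.
n(H2O) = (6/1) × 6.089 = 36.53 mol
mass = 36.53 × 18.02 = 658.3 g

658 g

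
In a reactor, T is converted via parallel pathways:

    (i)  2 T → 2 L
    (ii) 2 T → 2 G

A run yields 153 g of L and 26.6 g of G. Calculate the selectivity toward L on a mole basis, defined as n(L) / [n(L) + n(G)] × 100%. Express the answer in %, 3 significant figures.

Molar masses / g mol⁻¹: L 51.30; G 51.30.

85.2 %

n(L) = 153 / 51.30 = 2.982 mol
n(G) = 26.6 / 51.30 = 0.5185 mol
selectivity = 2.982/(2.982+0.5185) × 100 = 85.19 %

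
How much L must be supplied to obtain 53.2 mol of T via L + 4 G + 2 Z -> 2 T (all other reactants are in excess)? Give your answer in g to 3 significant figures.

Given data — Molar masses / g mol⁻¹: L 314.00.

8350 g

n(T) = 53.20 mol
n(L) = (1/2) × 53.20 = 26.60 mol
mass = 26.60 × 314.00 = 8352 g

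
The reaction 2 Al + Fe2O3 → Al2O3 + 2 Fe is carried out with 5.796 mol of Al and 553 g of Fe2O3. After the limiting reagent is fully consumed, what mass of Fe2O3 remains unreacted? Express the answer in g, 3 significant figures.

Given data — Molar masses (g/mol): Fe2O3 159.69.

90.2 g

n(Al) = 5.796 mol
n(Fe2O3) = 553.0 / 159.69 = 3.463 mol
n/ν for Al = 5.796/2 = 2.898
n/ν for Fe2O3 = 3.463/1 = 3.463
Smallest n/ν is Al → limiting reagent.
Fe2O3 consumed = (1/2) × 5.796 = 2.898 mol
Fe2O3 remaining = 3.463 − 2.898 = 0.5650 mol
mass = 0.5650 × 159.69 = 90.22 g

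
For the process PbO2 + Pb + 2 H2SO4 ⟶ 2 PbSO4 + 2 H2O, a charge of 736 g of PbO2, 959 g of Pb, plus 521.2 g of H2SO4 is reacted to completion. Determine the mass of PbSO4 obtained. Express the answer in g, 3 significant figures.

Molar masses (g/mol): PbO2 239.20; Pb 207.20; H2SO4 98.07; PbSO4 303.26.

1610 g

n(PbO2) = 736.0 / 239.20 = 3.077 mol
n(Pb) = 959.0 / 207.20 = 4.628 mol
n(H2SO4) = 521.2 / 98.07 = 5.315 mol
n/ν for PbO2 = 3.077/1 = 3.077
n/ν for Pb = 4.628/1 = 4.628
n/ν for H2SO4 = 5.315/2 = 2.658
Smallest n/ν is H2SO4 → limiting reagent.
n(PbSO4) = (2/2) × 5.315 = 5.315 mol
mass = 5.315 × 303.26 = 1612 g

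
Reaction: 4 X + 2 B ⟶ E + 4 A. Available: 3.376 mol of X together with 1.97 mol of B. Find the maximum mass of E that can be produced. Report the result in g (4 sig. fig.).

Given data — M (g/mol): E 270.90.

n(X) = 3.376 mol
n(B) = 1.970 mol
n/ν → X: 0.8440, B: 0.9850; X is limiting.
n(E) = (1/4) × 3.376 = 0.8440 mol
mass = 0.8440 × 270.90 = 228.6 g

228.6 g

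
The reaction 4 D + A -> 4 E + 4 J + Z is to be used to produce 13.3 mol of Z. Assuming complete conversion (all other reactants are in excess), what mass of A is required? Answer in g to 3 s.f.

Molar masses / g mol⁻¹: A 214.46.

2850 g

n(Z) = 13.30 mol
n(A) = (1/1) × 13.30 = 13.30 mol
mass = 13.30 × 214.46 = 2852 g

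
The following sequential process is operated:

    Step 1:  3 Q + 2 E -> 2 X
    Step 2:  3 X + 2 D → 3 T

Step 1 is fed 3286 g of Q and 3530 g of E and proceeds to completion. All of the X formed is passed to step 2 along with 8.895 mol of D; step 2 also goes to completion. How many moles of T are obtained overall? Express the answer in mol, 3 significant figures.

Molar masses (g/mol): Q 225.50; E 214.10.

Step 1:
n(Q) = 3286 / 225.50 = 14.57 mol
n(E) = 3530 / 214.10 = 16.49 mol
n/ν → Q: 4.857, E: 8.245; Q is limiting.
n(X) produced = (2/3) × 14.57 = 9.713 mol
Step 2:
n(X) available = 9.713 mol
n(D) = 8.895 mol
n/ν → X: 3.238, D: 4.448; X is limiting.
n(T) = (3/3) × 9.713 = 9.713 mol

9.71 mol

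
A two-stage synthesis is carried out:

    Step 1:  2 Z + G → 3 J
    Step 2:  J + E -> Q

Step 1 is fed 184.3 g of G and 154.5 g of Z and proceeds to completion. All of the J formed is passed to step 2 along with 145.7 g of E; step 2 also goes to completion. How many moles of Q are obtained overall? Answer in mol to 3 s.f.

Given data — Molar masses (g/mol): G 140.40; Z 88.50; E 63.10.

Step 1:
n(G) = 184.3 / 140.40 = 1.313 mol
n(Z) = 154.5 / 88.50 = 1.746 mol
n/ν for G = 1.313/1 = 1.313
n/ν for Z = 1.746/2 = 0.8730
Smallest n/ν is Z → limiting reagent.
n(J) produced = (3/2) × 1.746 = 2.619 mol
Step 2:
n(J) available = 2.619 mol
n(E) = 145.7 / 63.10 = 2.309 mol
n/ν for J = 2.619/1 = 2.619
n/ν for E = 2.309/1 = 2.309
Smallest n/ν is E → limiting reagent.
n(Q) = (1/1) × 2.309 = 2.309 mol

2.31 mol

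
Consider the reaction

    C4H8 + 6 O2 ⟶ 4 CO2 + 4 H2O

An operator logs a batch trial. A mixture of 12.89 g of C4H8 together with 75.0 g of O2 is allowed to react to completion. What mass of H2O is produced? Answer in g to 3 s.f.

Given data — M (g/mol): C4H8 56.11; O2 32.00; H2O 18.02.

n(C4H8) = 12.89 / 56.11 = 0.2297 mol
n(O2) = 75.00 / 32.00 = 2.344 mol
n/ν for C4H8 = 0.2297/1 = 0.2297
n/ν for O2 = 2.344/6 = 0.3907
Smallest n/ν is C4H8 → limiting reagent.
n(H2O) = (4/1) × 0.2297 = 0.9188 mol
mass = 0.9188 × 18.02 = 16.56 g

16.6 g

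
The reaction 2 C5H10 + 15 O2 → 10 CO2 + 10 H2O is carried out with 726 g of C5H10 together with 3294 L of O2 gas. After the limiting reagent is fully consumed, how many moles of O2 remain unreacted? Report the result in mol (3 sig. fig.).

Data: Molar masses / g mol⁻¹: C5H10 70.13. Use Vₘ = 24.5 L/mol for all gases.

56.8 mol

n(C5H10) = 726.0 / 70.13 = 10.35 mol
n(O2) = 3294 / 24.5 = 134.4 mol
n/ν for C5H10 = 10.35/2 = 5.175
n/ν for O2 = 134.4/15 = 8.960
Smallest n/ν is C5H10 → limiting reagent.
O2 consumed = (15/2) × 10.35 = 77.63 mol
O2 remaining = 134.4 − 77.63 = 56.77 mol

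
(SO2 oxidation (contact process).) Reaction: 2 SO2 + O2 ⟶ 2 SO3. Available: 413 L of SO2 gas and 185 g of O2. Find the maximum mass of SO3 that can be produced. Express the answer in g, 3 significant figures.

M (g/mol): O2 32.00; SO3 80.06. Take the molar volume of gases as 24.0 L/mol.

n(SO2) = 413.0 / 24.0 = 17.21 mol
n(O2) = 185.0 / 32.00 = 5.781 mol
n/ν for SO2 = 17.21/2 = 8.605
n/ν for O2 = 5.781/1 = 5.781
Smallest n/ν is O2 → limiting reagent.
n(SO3) = (2/1) × 5.781 = 11.56 mol
mass = 11.56 × 80.06 = 925.5 g

926 g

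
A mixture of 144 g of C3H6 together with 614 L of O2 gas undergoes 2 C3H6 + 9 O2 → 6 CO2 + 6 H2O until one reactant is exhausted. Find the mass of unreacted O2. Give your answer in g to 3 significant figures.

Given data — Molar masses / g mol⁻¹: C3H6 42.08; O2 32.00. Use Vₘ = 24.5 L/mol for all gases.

309 g

n(C3H6) = 144.0 / 42.08 = 3.422 mol
n(O2) = 614.0 / 24.5 = 25.06 mol
n/ν for C3H6 = 3.422/2 = 1.711
n/ν for O2 = 25.06/9 = 2.784
Smallest n/ν is C3H6 → limiting reagent.
O2 consumed = (9/2) × 3.422 = 15.40 mol
O2 remaining = 25.06 − 15.40 = 9.660 mol
mass = 9.660 × 32.00 = 309.1 g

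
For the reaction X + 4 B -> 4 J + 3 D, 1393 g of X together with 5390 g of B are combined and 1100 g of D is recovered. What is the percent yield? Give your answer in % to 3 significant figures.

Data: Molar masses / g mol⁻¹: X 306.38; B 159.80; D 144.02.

n(X) = 1393 / 306.38 = 4.547 mol
n(B) = 5390 / 159.80 = 33.73 mol
n/ν for X = 4.547/1 = 4.547
n/ν for B = 33.73/4 = 8.433
Smallest n/ν is X → limiting reagent.
theoretical n(D) = (3/1) × 4.547 = 13.64 mol → 1964 g
% yield = 1100 / 1964 × 100 = 56.01 %

56.0 %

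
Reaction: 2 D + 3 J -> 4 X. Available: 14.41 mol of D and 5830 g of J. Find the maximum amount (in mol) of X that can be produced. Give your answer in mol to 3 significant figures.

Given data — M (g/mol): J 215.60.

28.8 mol

n(D) = 14.41 mol
n(J) = 5830 / 215.60 = 27.04 mol
n/ν for D = 14.41/2 = 7.205
n/ν for J = 27.04/3 = 9.013
Smallest n/ν is D → limiting reagent.
n(X) = (4/2) × 14.41 = 28.82 mol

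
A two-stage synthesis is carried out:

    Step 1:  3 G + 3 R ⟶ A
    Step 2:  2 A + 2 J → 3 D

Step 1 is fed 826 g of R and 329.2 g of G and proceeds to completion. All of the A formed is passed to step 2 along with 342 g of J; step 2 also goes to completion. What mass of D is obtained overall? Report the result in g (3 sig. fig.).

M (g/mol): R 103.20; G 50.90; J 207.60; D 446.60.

1100 g

Step 1:
n(R) = 826.0 / 103.20 = 8.004 mol
n(G) = 329.2 / 50.90 = 6.468 mol
n/ν → R: 2.668, G: 2.156; G is limiting.
n(A) produced = (1/3) × 6.468 = 2.156 mol
Step 2:
n(A) available = 2.156 mol
n(J) = 342.0 / 207.60 = 1.647 mol
n/ν → A: 1.078, J: 0.8235; J is limiting.
n(D) = (3/2) × 1.647 = 2.471 mol
mass = 2.471 × 446.60 = 1104 g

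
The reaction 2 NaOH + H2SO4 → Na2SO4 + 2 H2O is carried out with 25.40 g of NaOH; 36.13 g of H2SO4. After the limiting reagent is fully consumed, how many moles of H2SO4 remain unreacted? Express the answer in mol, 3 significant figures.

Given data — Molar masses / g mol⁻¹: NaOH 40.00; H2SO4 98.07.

0.0509 mol

n(NaOH) = 25.40 / 40.00 = 0.6350 mol
n(H2SO4) = 36.13 / 98.07 = 0.3684 mol
n/ν for NaOH = 0.6350/2 = 0.3175
n/ν for H2SO4 = 0.3684/1 = 0.3684
Smallest n/ν is NaOH → limiting reagent.
H2SO4 consumed = (1/2) × 0.6350 = 0.3175 mol
H2SO4 remaining = 0.3684 − 0.3175 = 0.05090 mol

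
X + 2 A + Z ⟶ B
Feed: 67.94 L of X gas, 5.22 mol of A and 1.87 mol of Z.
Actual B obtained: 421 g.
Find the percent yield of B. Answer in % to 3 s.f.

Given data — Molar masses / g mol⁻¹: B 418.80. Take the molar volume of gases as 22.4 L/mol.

53.8 %

n(X) = 67.94 / 22.4 = 3.033 mol
n(A) = 5.220 mol
n(Z) = 1.870 mol
n/ν for X = 3.033/1 = 3.033
n/ν for A = 5.220/2 = 2.610
n/ν for Z = 1.870/1 = 1.870
Smallest n/ν is Z → limiting reagent.
theoretical n(B) = (1/1) × 1.870 = 1.870 mol → 783.2 g
% yield = 421 / 783.2 × 100 = 53.75 %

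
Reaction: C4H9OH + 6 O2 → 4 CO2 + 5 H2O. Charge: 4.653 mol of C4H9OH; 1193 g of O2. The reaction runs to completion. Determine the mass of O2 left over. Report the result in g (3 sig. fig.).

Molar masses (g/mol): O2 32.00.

n(C4H9OH) = 4.653 mol
n(O2) = 1193 / 32.00 = 37.28 mol
n/ν for C4H9OH = 4.653/1 = 4.653
n/ν for O2 = 37.28/6 = 6.213
Smallest n/ν is C4H9OH → limiting reagent.
O2 consumed = (6/1) × 4.653 = 27.92 mol
O2 remaining = 37.28 − 27.92 = 9.360 mol
mass = 9.360 × 32.00 = 299.5 g

300 g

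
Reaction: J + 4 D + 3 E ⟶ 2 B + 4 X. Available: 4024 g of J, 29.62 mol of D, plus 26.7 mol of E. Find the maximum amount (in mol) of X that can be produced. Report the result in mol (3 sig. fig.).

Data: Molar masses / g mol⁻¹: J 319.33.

29.6 mol

n(J) = 4024 / 319.33 = 12.60 mol
n(D) = 29.62 mol
n(E) = 26.70 mol
n/ν → J: 12.60, D: 7.405, E: 8.900; D is limiting.
n(X) = (4/4) × 29.62 = 29.62 mol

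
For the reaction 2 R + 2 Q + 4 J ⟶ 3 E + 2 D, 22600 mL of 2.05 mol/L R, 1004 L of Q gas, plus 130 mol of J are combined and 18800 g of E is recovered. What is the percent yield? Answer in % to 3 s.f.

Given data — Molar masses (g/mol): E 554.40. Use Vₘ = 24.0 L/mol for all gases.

n(R) = 2.05 × 22600/1000 = 46.33 mol
n(Q) = 1004 / 24.0 = 41.83 mol
n(J) = 130.0 mol
n/ν for R = 46.33/2 = 23.17
n/ν for Q = 41.83/2 = 20.92
n/ν for J = 130.0/4 = 32.50
Smallest n/ν is Q → limiting reagent.
theoretical n(E) = (3/2) × 41.83 = 62.75 mol → 34790 g
% yield = 18800 / 34790 × 100 = 54.04 %

54.0 %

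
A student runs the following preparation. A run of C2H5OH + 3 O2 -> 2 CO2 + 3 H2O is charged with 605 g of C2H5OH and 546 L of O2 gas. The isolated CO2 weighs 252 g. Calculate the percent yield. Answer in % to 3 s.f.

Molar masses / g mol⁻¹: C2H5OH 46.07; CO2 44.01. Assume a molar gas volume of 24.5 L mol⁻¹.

38.5 %

n(C2H5OH) = 605.0 / 46.07 = 13.13 mol
n(O2) = 546.0 / 24.5 = 22.29 mol
n/ν for C2H5OH = 13.13/1 = 13.13
n/ν for O2 = 22.29/3 = 7.430
Smallest n/ν is O2 → limiting reagent.
theoretical n(CO2) = (2/3) × 22.29 = 14.86 mol → 654.0 g
% yield = 252 / 654.0 × 100 = 38.53 %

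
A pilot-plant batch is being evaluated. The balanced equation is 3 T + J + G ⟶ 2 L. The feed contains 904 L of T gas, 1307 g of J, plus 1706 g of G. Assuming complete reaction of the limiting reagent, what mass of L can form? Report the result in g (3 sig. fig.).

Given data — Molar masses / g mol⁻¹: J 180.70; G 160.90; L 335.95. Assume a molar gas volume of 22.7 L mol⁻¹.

n(T) = 904.0 / 22.7 = 39.82 mol
n(J) = 1307 / 180.70 = 7.233 mol
n(G) = 1706 / 160.90 = 10.60 mol
n/ν for T = 39.82/3 = 13.27
n/ν for J = 7.233/1 = 7.233
n/ν for G = 10.60/1 = 10.60
Smallest n/ν is J → limiting reagent.
n(L) = (2/1) × 7.233 = 14.47 mol
mass = 14.47 × 335.95 = 4861 g

4860 g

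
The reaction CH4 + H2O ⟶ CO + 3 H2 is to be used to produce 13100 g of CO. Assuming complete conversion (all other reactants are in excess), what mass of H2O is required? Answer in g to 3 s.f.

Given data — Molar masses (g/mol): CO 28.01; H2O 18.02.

n(CO) = 13100 / 28.01 = 467.7 mol
n(H2O) = (1/1) × 467.7 = 467.7 mol
mass = 467.7 × 18.02 = 8428 g

8430 g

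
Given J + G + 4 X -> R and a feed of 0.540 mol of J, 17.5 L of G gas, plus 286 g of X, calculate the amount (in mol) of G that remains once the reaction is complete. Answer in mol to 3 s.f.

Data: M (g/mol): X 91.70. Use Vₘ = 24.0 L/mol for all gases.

n(J) = 0.5400 mol
n(G) = 17.50 / 24.0 = 0.7292 mol
n(X) = 286.0 / 91.70 = 3.119 mol
n/ν → J: 0.5400, G: 0.7292, X: 0.7798; J is limiting.
G consumed = (1/1) × 0.5400 = 0.5400 mol
G remaining = 0.7292 − 0.5400 = 0.1892 mol

0.189 mol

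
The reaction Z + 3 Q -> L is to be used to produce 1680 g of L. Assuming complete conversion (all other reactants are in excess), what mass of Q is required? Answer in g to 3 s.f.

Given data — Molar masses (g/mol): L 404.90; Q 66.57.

829 g

n(L) = 1680 / 404.90 = 4.149 mol
n(Q) = (3/1) × 4.149 = 12.45 mol
mass = 12.45 × 66.57 = 828.8 g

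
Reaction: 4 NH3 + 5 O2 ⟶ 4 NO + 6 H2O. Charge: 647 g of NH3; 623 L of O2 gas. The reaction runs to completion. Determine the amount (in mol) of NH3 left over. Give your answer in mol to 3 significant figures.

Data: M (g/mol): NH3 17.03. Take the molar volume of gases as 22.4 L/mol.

n(NH3) = 647.0 / 17.03 = 37.99 mol
n(O2) = 623.0 / 22.4 = 27.81 mol
n/ν → NH3: 9.498, O2: 5.562; O2 is limiting.
NH3 consumed = (4/5) × 27.81 = 22.25 mol
NH3 remaining = 37.99 − 22.25 = 15.74 mol

15.7 mol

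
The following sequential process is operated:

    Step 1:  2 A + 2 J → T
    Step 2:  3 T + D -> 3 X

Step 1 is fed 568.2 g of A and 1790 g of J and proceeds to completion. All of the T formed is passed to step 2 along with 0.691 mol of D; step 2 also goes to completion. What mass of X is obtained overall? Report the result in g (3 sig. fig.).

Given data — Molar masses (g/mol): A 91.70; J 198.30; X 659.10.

Step 1:
n(A) = 568.2 / 91.70 = 6.196 mol
n(J) = 1790 / 198.30 = 9.027 mol
n/ν for A = 6.196/2 = 3.098
n/ν for J = 9.027/2 = 4.514
Smallest n/ν is A → limiting reagent.
n(T) produced = (1/2) × 6.196 = 3.098 mol
Step 2:
n(T) available = 3.098 mol
n(D) = 0.6910 mol
n/ν for T = 3.098/3 = 1.033
n/ν for D = 0.6910/1 = 0.6910
Smallest n/ν is D → limiting reagent.
n(X) = (3/1) × 0.6910 = 2.073 mol
mass = 2.073 × 659.10 = 1366 g

1370 g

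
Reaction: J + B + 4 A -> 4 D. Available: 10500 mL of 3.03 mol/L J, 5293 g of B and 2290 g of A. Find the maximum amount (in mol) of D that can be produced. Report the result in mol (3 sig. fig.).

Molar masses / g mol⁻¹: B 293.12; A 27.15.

n(J) = 3.03 × 10500/1000 = 31.82 mol
n(B) = 5293 / 293.12 = 18.06 mol
n(A) = 2290 / 27.15 = 84.35 mol
n/ν for J = 31.82/1 = 31.82
n/ν for B = 18.06/1 = 18.06
n/ν for A = 84.35/4 = 21.09
Smallest n/ν is B → limiting reagent.
n(D) = (4/1) × 18.06 = 72.24 mol

72.2 mol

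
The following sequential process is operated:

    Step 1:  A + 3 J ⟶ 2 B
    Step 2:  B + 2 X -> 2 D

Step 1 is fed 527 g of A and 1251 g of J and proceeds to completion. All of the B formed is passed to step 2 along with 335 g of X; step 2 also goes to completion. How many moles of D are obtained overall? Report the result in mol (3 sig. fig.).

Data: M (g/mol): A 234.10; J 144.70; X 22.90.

Step 1:
n(A) = 527.0 / 234.10 = 2.251 mol
n(J) = 1251 / 144.70 = 8.645 mol
n/ν for A = 2.251/1 = 2.251
n/ν for J = 8.645/3 = 2.882
Smallest n/ν is A → limiting reagent.
n(B) produced = (2/1) × 2.251 = 4.502 mol
Step 2:
n(B) available = 4.502 mol
n(X) = 335.0 / 22.90 = 14.63 mol
n/ν for B = 4.502/1 = 4.502
n/ν for X = 14.63/2 = 7.315
Smallest n/ν is B → limiting reagent.
n(D) = (2/1) × 4.502 = 9.004 mol

9.00 mol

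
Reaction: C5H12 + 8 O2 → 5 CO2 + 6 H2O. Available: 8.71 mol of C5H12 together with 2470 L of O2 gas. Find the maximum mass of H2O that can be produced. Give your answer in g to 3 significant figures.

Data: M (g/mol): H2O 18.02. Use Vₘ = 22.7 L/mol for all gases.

942 g

n(C5H12) = 8.710 mol
n(O2) = 2470 / 22.7 = 108.8 mol
n/ν → C5H12: 8.710, O2: 13.60; C5H12 is limiting.
n(H2O) = (6/1) × 8.710 = 52.26 mol
mass = 52.26 × 18.02 = 941.7 g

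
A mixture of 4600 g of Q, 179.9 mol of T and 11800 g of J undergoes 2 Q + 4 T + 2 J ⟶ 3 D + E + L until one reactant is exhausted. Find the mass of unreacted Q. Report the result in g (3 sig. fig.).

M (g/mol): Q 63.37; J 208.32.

n(Q) = 4600 / 63.37 = 72.59 mol
n(T) = 179.9 mol
n(J) = 11800 / 208.32 = 56.64 mol
n/ν → Q: 36.30, T: 44.98, J: 28.32; J is limiting.
Q consumed = (2/2) × 56.64 = 56.64 mol
Q remaining = 72.59 − 56.64 = 15.95 mol
mass = 15.95 × 63.37 = 1011 g

1010 g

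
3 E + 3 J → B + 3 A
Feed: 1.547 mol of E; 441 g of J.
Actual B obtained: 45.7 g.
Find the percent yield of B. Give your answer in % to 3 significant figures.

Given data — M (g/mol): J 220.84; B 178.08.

n(E) = 1.547 mol
n(J) = 441.0 / 220.84 = 1.997 mol
n/ν → E: 0.5157, J: 0.6657; E is limiting.
theoretical n(B) = (1/3) × 1.547 = 0.5157 mol → 91.84 g
% yield = 45.7 / 91.84 × 100 = 49.76 %

49.8 %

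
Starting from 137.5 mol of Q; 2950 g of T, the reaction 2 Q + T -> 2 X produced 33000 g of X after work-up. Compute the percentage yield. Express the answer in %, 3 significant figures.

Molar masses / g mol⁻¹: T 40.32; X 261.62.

n(Q) = 137.5 mol
n(T) = 2950 / 40.32 = 73.16 mol
n/ν for Q = 137.5/2 = 68.75
n/ν for T = 73.16/1 = 73.16
Smallest n/ν is Q → limiting reagent.
theoretical n(X) = (2/2) × 137.5 = 137.5 mol → 35970 g
% yield = 33000 / 35970 × 100 = 91.74 %

91.7 %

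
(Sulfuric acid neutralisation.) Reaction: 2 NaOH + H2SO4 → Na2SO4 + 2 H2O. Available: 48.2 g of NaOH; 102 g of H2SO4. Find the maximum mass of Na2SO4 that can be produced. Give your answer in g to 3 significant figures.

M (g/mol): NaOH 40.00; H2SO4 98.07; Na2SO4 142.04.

n(NaOH) = 48.20 / 40.00 = 1.205 mol
n(H2SO4) = 102.0 / 98.07 = 1.040 mol
n/ν for NaOH = 1.205/2 = 0.6025
n/ν for H2SO4 = 1.040/1 = 1.040
Smallest n/ν is NaOH → limiting reagent.
n(Na2SO4) = (1/2) × 1.205 = 0.6025 mol
mass = 0.6025 × 142.04 = 85.58 g

85.6 g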